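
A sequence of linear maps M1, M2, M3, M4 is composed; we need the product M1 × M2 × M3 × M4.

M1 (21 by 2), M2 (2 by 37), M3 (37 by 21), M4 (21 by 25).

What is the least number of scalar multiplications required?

Adjacent pairs: M1M2 = 21·2·37 = 1554; M2M3 = 2·37·21 = 1554; M3M4 = 37·21·25 = 19425.
Length 3: M1..M3: k=1: 0+1554+21·2·21=2436; k=2: 1554+0+21·37·21=17871 → min 2436 | M2..M4: k=2: 0+19425+2·37·25=21275; k=3: 1554+0+2·21·25=2604 → min 2604.
Length 4: M1..M4: k=1: 0+2604+21·2·25=3654; k=2: 1554+19425+21·37·25=40404; k=3: 2436+0+21·21·25=13461 → min 3654.
Optimal order: (M1 × ((M2 × M3) × M4)) with cost 3654.

3654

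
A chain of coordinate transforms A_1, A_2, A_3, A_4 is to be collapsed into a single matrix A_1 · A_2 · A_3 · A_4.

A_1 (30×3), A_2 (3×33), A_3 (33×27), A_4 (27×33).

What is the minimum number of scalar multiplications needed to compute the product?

Adjacent pairs: A_1A_2 = 30·3·33 = 2970; A_2A_3 = 3·33·27 = 2673; A_3A_4 = 33·27·33 = 29403.
Length 3: A_1..A_3: k=1: 0+2673+30·3·27=5103; k=2: 2970+0+30·33·27=29700 → min 5103 | A_2..A_4: k=2: 0+29403+3·33·33=32670; k=3: 2673+0+3·27·33=5346 → min 5346.
Length 4: A_1..A_4: k=1: 0+5346+30·3·33=8316; k=2: 2970+29403+30·33·33=65043; k=3: 5103+0+30·27·33=31833 → min 8316.
Optimal order: (A_1 · ((A_2 · A_3) · A_4)) with cost 8316.

8316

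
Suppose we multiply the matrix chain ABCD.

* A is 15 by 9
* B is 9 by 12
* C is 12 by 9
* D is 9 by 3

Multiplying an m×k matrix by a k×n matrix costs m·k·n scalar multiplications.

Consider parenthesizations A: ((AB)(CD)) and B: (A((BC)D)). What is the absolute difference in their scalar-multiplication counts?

864

Order A = ((AB)(CD)): (AB): 15×9 by 9×12 → 15×12, cost 15·9·12 = 1620; (CD): 12×9 by 9×3 → 12×3, cost 12·9·3 = 324; ((AB)(CD)): 15×12 by 12×3 → 15×3, cost 15·12·3 = 540; cumulative 2484. Total 2484.
Order B = (A((BC)D)): (BC): 9×12 by 12×9 → 9×9, cost 9·12·9 = 972; ((BC)D): 9×9 by 9×3 → 9×3, cost 9·9·3 = 243; cumulative 1215; (A((BC)D)): 15×9 by 9×3 → 15×3, cost 15·9·3 = 405; cumulative 1620. Total 1620.
Difference: |2484 − 1620| = 864.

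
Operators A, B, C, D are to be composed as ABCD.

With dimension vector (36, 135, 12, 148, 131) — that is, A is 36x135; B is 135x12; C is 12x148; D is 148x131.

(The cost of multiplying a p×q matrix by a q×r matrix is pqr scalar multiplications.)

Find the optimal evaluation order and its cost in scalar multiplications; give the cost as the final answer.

347568

Adjacent pairs: AB = 36·135·12 = 58320; BC = 135·12·148 = 239760; CD = 12·148·131 = 232656.
Length 3: A..C: k=1: 0+239760+36·135·148=959040; k=2: 58320+0+36·12·148=122256 → min 122256 | B..D: k=2: 0+232656+135·12·131=444876; k=3: 239760+0+135·148·131=2857140 → min 444876.
Length 4: A..D: k=1: 0+444876+36·135·131=1081536; k=2: 58320+232656+36·12·131=347568; k=3: 122256+0+36·148·131=820224 → min 347568.
Optimal parenthesization: ((AB)(CD)) with cost 347568.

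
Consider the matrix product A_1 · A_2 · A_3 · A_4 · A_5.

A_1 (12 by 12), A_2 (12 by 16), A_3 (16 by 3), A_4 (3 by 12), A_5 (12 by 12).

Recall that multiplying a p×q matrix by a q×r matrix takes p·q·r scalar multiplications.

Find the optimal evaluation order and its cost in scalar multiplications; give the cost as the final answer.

Adjacent pairs: A_1A_2 = 12·12·16 = 2304; A_2A_3 = 12·16·3 = 576; A_3A_4 = 16·3·12 = 576; A_4A_5 = 3·12·12 = 432.
Length 3: A_1..A_3: k=1: 0+576+12·12·3=1008; k=2: 2304+0+12·16·3=2880 → min 1008 | A_2..A_4: k=2: 0+576+12·16·12=2880; k=3: 576+0+12·3·12=1008 → min 1008 | A_3..A_5: k=3: 0+432+16·3·12=1008; k=4: 576+0+16·12·12=2880 → min 1008.
Length 4: A_1..A_4: k=1: 0+1008+12·12·12=2736; k=2: 2304+576+12·16·12=5184; k=3: 1008+0+12·3·12=1440 → min 1440 | A_2..A_5: k=2: 0+1008+12·16·12=3312; k=3: 576+432+12·3·12=1440; k=4: 1008+0+12·12·12=2736 → min 1440.
Length 5: A_1..A_5: k=1: 0+1440+12·12·12=3168; k=2: 2304+1008+12·16·12=5616; k=3: 1008+432+12·3·12=1872; k=4: 1440+0+12·12·12=3168 → min 1872.
Optimal parenthesization: ((A_1 · (A_2 · A_3)) · (A_4 · A_5)) with cost 1872.

1872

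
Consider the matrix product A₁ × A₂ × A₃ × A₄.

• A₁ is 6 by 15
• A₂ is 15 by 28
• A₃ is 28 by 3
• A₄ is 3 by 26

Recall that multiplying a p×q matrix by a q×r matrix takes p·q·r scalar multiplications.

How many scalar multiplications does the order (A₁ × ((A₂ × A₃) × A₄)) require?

4770

(A₂ × A₃): 15×28 by 28×3 → 15×3, cost 15·28·3 = 1260
((A₂ × A₃) × A₄): 15×3 by 3×26 → 15×26, cost 15·3·26 = 1170; cumulative 2430
(A₁ × ((A₂ × A₃) × A₄)): 6×15 by 15×26 → 6×26, cost 6·15·26 = 2340; cumulative 4770
Total: 4770 scalar multiplications.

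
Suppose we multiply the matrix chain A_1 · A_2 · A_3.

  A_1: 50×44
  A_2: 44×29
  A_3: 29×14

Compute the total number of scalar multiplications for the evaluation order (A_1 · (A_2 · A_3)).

48664

(A_2 · A_3): 44×29 by 29×14 → 44×14, cost 44·29·14 = 17864
(A_1 · (A_2 · A_3)): 50×44 by 44×14 → 50×14, cost 50·44·14 = 30800; cumulative 48664
Total: 48664 scalar multiplications.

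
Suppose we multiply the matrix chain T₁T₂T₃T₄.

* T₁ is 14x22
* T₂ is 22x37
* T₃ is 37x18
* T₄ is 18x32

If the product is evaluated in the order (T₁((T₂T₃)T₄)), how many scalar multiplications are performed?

(T₂T₃): 22×37 by 37×18 → 22×18, cost 22·37·18 = 14652
((T₂T₃)T₄): 22×18 by 18×32 → 22×32, cost 22·18·32 = 12672; cumulative 27324
(T₁((T₂T₃)T₄)): 14×22 by 22×32 → 14×32, cost 14·22·32 = 9856; cumulative 37180
Total: 37180 scalar multiplications.

37180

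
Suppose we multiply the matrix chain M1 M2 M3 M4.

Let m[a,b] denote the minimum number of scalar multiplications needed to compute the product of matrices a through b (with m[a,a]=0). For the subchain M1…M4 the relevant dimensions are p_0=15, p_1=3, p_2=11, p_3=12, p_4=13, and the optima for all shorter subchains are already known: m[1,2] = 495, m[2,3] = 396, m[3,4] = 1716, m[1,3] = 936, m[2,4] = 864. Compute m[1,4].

m[1,4] = min over k∈[1,3] of m[1,k]+m[k+1,4]+p_{0}·p_k·p_{4}.
k=1: 0 + 864 + 15·3·13 = 1449; k=2: 495 + 1716 + 15·11·13 = 4356; k=3: 936 + 0 + 15·12·13 = 3276.
Minimum: 1449 at k=1.

1449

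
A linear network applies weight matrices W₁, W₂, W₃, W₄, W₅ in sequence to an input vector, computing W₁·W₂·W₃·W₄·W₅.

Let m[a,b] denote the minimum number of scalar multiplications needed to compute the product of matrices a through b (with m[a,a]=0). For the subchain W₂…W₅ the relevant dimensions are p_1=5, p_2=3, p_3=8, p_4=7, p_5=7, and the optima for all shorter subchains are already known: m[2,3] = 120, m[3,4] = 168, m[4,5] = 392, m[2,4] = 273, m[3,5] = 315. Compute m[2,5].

m[2,5] = min over k∈[2,4] of m[2,k]+m[k+1,5]+p_{1}·p_k·p_{5}.
k=2: 0 + 315 + 5·3·7 = 420; k=3: 120 + 392 + 5·8·7 = 792; k=4: 273 + 0 + 5·7·7 = 518.
Minimum: 420 at k=2.

420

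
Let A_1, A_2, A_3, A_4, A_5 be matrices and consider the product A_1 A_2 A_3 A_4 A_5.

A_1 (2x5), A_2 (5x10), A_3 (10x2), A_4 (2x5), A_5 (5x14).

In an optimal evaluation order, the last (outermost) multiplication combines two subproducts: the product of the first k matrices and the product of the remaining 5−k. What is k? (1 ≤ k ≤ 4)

Adjacent pairs: A_1A_2 = 2·5·10 = 100; A_2A_3 = 5·10·2 = 100; A_3A_4 = 10·2·5 = 100; A_4A_5 = 2·5·14 = 140.
Length 3: A_1..A_3: k=1: 0+100+2·5·2=120; k=2: 100+0+2·10·2=140 → min 120 | A_2..A_4: k=2: 0+100+5·10·5=350; k=3: 100+0+5·2·5=150 → min 150 | A_3..A_5: k=3: 0+140+10·2·14=420; k=4: 100+0+10·5·14=800 → min 420.
Length 4: A_1..A_4: k=1: 0+150+2·5·5=200; k=2: 100+100+2·10·5=300; k=3: 120+0+2·2·5=140 → min 140 | A_2..A_5: k=2: 0+420+5·10·14=1120; k=3: 100+140+5·2·14=380; k=4: 150+0+5·5·14=500 → min 380.
Top-level splits: k=1: (A_1..A_1)·(A_2..A_5) → 0+380+2·5·14 = 520; k=2: (A_1..A_2)·(A_3..A_5) → 100+420+2·10·14 = 800; k=3: (A_1..A_3)·(A_4..A_5) → 120+140+2·2·14 = 316; k=4: (A_1..A_4)·(A_5..A_5) → 140+0+2·5·14 = 280.
Best split is after A_4, i.e. k = 4.

4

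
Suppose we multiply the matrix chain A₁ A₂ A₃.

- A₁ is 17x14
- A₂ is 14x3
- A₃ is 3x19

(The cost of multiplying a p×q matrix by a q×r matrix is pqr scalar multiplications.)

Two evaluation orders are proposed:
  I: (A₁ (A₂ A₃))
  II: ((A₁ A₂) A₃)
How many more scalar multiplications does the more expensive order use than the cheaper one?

Order I = (A₁ (A₂ A₃)): (A₂ A₃): 14×3 by 3×19 → 14×19, cost 14·3·19 = 798; (A₁ (A₂ A₃)): 17×14 by 14×19 → 17×19, cost 17·14·19 = 4522; cumulative 5320. Total 5320.
Order II = ((A₁ A₂) A₃): (A₁ A₂): 17×14 by 14×3 → 17×3, cost 17·14·3 = 714; ((A₁ A₂) A₃): 17×3 by 3×19 → 17×19, cost 17·3·19 = 969; cumulative 1683. Total 1683.
Difference: |5320 − 1683| = 3637.

3637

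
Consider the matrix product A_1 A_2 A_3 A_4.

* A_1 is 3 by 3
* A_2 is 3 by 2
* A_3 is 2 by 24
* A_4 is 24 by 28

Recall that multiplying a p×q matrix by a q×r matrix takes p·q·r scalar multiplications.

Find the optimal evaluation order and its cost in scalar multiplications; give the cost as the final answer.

Adjacent pairs: A_1A_2 = 3·3·2 = 18; A_2A_3 = 3·2·24 = 144; A_3A_4 = 2·24·28 = 1344.
Length 3: A_1..A_3: k=1: 0+144+3·3·24=360; k=2: 18+0+3·2·24=162 → min 162 | A_2..A_4: k=2: 0+1344+3·2·28=1512; k=3: 144+0+3·24·28=2160 → min 1512.
Length 4: A_1..A_4: k=1: 0+1512+3·3·28=1764; k=2: 18+1344+3·2·28=1530; k=3: 162+0+3·24·28=2178 → min 1530.
Optimal parenthesization: ((A_1 A_2) (A_3 A_4)) with cost 1530.

1530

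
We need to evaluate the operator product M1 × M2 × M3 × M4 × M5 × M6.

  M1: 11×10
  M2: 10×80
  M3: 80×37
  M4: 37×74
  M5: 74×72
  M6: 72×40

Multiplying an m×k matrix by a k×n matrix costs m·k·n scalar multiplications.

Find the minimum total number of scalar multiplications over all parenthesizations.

143460

Adjacent pairs: M1M2 = 11·10·80 = 8800; M2M3 = 10·80·37 = 29600; M3M4 = 80·37·74 = 219040; M4M5 = 37·74·72 = 197136; M5M6 = 74·72·40 = 213120.
Length 3: M1..M3: k=1: 0+29600+11·10·37=33670; k=2: 8800+0+11·80·37=41360 → min 33670 | M2..M4: k=2: 0+219040+10·80·74=278240; k=3: 29600+0+10·37·74=56980 → min 56980 | M3..M5: k=3: 0+197136+80·37·72=410256; k=4: 219040+0+80·74·72=645280 → min 410256 | M4..M6: k=4: 0+213120+37·74·40=322640; k=5: 197136+0+37·72·40=303696 → min 303696.
Length 4: M1..M4: k=1: 0+56980+11·10·74=65120; k=2: 8800+219040+11·80·74=292960; k=3: 33670+0+11·37·74=63788 → min 63788 | M2..M5: k=2: 0+410256+10·80·72=467856; k=3: 29600+197136+10·37·72=253376; k=4: 56980+0+10·74·72=110260 → min 110260 | M3..M6: k=3: 0+303696+80·37·40=422096; k=4: 219040+213120+80·74·40=668960; k=5: 410256+0+80·72·40=640656 → min 422096.
Length 5: M1..M5: k=1: 0+110260+11·10·72=118180; k=2: 8800+410256+11·80·72=482416; k=3: 33670+197136+11·37·72=260110; k=4: 63788+0+11·74·72=122396 → min 118180 | M2..M6: k=2: 0+422096+10·80·40=454096; k=3: 29600+303696+10·37·40=348096; k=4: 56980+213120+10·74·40=299700; k=5: 110260+0+10·72·40=139060 → min 139060.
Length 6: M1..M6: k=1: 0+139060+11·10·40=143460; k=2: 8800+422096+11·80·40=466096; k=3: 33670+303696+11·37·40=353646; k=4: 63788+213120+11·74·40=309468; k=5: 118180+0+11·72·40=149860 → min 143460.
Optimal order: (M1 × ((((M2 × M3) × M4) × M5) × M6)) with cost 143460.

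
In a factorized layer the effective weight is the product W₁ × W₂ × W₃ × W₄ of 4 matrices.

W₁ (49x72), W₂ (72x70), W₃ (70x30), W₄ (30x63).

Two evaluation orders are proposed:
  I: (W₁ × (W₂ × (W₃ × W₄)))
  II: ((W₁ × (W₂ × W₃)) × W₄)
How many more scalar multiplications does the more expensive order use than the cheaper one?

Order I = (W₁ × (W₂ × (W₃ × W₄))): (W₃ × W₄): 70×30 by 30×63 → 70×63, cost 70·30·63 = 132300; (W₂ × (W₃ × W₄)): 72×70 by 70×63 → 72×63, cost 72·70·63 = 317520; cumulative 449820; (W₁ × (W₂ × (W₃ × W₄))): 49×72 by 72×63 → 49×63, cost 49·72·63 = 222264; cumulative 672084. Total 672084.
Order II = ((W₁ × (W₂ × W₃)) × W₄): (W₂ × W₃): 72×70 by 70×30 → 72×30, cost 72·70·30 = 151200; (W₁ × (W₂ × W₃)): 49×72 by 72×30 → 49×30, cost 49·72·30 = 105840; cumulative 257040; ((W₁ × (W₂ × W₃)) × W₄): 49×30 by 30×63 → 49×63, cost 49·30·63 = 92610; cumulative 349650. Total 349650.
Difference: |672084 − 349650| = 322434.

322434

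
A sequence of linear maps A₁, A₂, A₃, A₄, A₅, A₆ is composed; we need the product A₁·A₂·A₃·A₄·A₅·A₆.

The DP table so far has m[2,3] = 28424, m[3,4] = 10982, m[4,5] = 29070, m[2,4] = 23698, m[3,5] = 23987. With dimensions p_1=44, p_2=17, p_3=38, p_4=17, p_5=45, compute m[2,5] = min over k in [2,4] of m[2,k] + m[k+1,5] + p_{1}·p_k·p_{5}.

57358

m[2,5] = min over k∈[2,4] of m[2,k]+m[k+1,5]+p_{1}·p_k·p_{5}.
k=2: 0 + 23987 + 44·17·45 = 57647; k=3: 28424 + 29070 + 44·38·45 = 132734; k=4: 23698 + 0 + 44·17·45 = 57358.
Minimum: 57358 at k=4.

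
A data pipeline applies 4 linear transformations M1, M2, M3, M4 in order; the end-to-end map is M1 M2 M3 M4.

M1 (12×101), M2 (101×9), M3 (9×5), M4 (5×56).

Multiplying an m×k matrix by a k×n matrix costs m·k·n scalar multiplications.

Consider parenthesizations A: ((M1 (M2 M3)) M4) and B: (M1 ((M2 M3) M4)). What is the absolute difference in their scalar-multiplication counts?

Order A = ((M1 (M2 M3)) M4): (M2 M3): 101×9 by 9×5 → 101×5, cost 101·9·5 = 4545; (M1 (M2 M3)): 12×101 by 101×5 → 12×5, cost 12·101·5 = 6060; cumulative 10605; ((M1 (M2 M3)) M4): 12×5 by 5×56 → 12×56, cost 12·5·56 = 3360; cumulative 13965. Total 13965.
Order B = (M1 ((M2 M3) M4)): (M2 M3): 101×9 by 9×5 → 101×5, cost 101·9·5 = 4545; ((M2 M3) M4): 101×5 by 5×56 → 101×56, cost 101·5·56 = 28280; cumulative 32825; (M1 ((M2 M3) M4)): 12×101 by 101×56 → 12×56, cost 12·101·56 = 67872; cumulative 100697. Total 100697.
Difference: |13965 − 100697| = 86732.

86732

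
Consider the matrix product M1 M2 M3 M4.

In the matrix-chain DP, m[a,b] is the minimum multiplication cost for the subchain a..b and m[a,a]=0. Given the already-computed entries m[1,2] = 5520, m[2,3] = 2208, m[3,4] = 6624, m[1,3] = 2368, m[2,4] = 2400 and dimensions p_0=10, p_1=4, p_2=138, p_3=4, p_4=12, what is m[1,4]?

2848

m[1,4] = min over k∈[1,3] of m[1,k]+m[k+1,4]+p_{0}·p_k·p_{4}.
k=1: 0 + 2400 + 10·4·12 = 2880; k=2: 5520 + 6624 + 10·138·12 = 28704; k=3: 2368 + 0 + 10·4·12 = 2848.
Minimum: 2848 at k=3.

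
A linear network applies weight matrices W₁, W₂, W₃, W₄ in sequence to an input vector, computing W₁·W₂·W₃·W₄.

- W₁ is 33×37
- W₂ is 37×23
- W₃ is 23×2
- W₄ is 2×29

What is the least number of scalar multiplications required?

Adjacent pairs: W₁W₂ = 33·37·23 = 28083; W₂W₃ = 37·23·2 = 1702; W₃W₄ = 23·2·29 = 1334.
Length 3: W₁..W₃: k=1: 0+1702+33·37·2=4144; k=2: 28083+0+33·23·2=29601 → min 4144 | W₂..W₄: k=2: 0+1334+37·23·29=26013; k=3: 1702+0+37·2·29=3848 → min 3848.
Length 4: W₁..W₄: k=1: 0+3848+33·37·29=39257; k=2: 28083+1334+33·23·29=51428; k=3: 4144+0+33·2·29=6058 → min 6058.
Optimal order: ((W₁·(W₂·W₃))·W₄) with cost 6058.

6058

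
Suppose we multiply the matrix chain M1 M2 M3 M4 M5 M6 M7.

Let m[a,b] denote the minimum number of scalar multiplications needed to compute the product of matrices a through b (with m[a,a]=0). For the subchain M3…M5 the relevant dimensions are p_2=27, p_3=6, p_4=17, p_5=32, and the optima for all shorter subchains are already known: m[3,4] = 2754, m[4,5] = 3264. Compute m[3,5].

8448

m[3,5] = min over k∈[3,4] of m[3,k]+m[k+1,5]+p_{2}·p_k·p_{5}.
k=3: 0 + 3264 + 27·6·32 = 8448; k=4: 2754 + 0 + 27·17·32 = 17442.
Minimum: 8448 at k=3.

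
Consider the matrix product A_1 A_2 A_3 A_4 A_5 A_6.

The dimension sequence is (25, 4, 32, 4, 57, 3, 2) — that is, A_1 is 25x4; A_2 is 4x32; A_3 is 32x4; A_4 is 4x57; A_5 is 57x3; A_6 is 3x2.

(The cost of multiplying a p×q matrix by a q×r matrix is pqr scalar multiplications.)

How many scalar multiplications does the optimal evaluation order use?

Adjacent pairs: A_1A_2 = 25·4·32 = 3200; A_2A_3 = 4·32·4 = 512; A_3A_4 = 32·4·57 = 7296; A_4A_5 = 4·57·3 = 684; A_5A_6 = 57·3·2 = 342.
Length 3: A_1..A_3: k=1: 0+512+25·4·4=912; k=2: 3200+0+25·32·4=6400 → min 912 | A_2..A_4: k=2: 0+7296+4·32·57=14592; k=3: 512+0+4·4·57=1424 → min 1424 | A_3..A_5: k=3: 0+684+32·4·3=1068; k=4: 7296+0+32·57·3=12768 → min 1068 | A_4..A_6: k=4: 0+342+4·57·2=798; k=5: 684+0+4·3·2=708 → min 708.
Length 4: A_1..A_4: k=1: 0+1424+25·4·57=7124; k=2: 3200+7296+25·32·57=56096; k=3: 912+0+25·4·57=6612 → min 6612 | A_2..A_5: k=2: 0+1068+4·32·3=1452; k=3: 512+684+4·4·3=1244; k=4: 1424+0+4·57·3=2108 → min 1244 | A_3..A_6: k=3: 0+708+32·4·2=964; k=4: 7296+342+32·57·2=11286; k=5: 1068+0+32·3·2=1260 → min 964.
Length 5: A_1..A_5: k=1: 0+1244+25·4·3=1544; k=2: 3200+1068+25·32·3=6668; k=3: 912+684+25·4·3=1896; k=4: 6612+0+25·57·3=10887 → min 1544 | A_2..A_6: k=2: 0+964+4·32·2=1220; k=3: 512+708+4·4·2=1252; k=4: 1424+342+4·57·2=2222; k=5: 1244+0+4·3·2=1268 → min 1220.
Length 6: A_1..A_6: k=1: 0+1220+25·4·2=1420; k=2: 3200+964+25·32·2=5764; k=3: 912+708+25·4·2=1820; k=4: 6612+342+25·57·2=9804; k=5: 1544+0+25·3·2=1694 → min 1420.
Optimal order: (A_1 (A_2 (A_3 ((A_4 A_5) A_6)))) with cost 1420.

1420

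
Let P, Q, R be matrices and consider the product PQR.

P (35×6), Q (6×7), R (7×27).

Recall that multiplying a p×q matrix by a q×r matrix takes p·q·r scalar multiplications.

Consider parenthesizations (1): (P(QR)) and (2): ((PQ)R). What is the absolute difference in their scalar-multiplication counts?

Order (1) = (P(QR)): (QR): 6×7 by 7×27 → 6×27, cost 6·7·27 = 1134; (P(QR)): 35×6 by 6×27 → 35×27, cost 35·6·27 = 5670; cumulative 6804. Total 6804.
Order (2) = ((PQ)R): (PQ): 35×6 by 6×7 → 35×7, cost 35·6·7 = 1470; ((PQ)R): 35×7 by 7×27 → 35×27, cost 35·7·27 = 6615; cumulative 8085. Total 8085.
Difference: |6804 − 8085| = 1281.

1281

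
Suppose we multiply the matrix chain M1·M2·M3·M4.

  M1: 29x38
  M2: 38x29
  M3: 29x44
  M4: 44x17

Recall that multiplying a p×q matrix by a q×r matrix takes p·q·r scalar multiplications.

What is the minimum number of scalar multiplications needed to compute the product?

59160

Adjacent pairs: M1M2 = 29·38·29 = 31958; M2M3 = 38·29·44 = 48488; M3M4 = 29·44·17 = 21692.
Length 3: M1..M3: k=1: 0+48488+29·38·44=96976; k=2: 31958+0+29·29·44=68962 → min 68962 | M2..M4: k=2: 0+21692+38·29·17=40426; k=3: 48488+0+38·44·17=76912 → min 40426.
Length 4: M1..M4: k=1: 0+40426+29·38·17=59160; k=2: 31958+21692+29·29·17=67947; k=3: 68962+0+29·44·17=90654 → min 59160.
Optimal order: (M1·(M2·(M3·M4))) with cost 59160.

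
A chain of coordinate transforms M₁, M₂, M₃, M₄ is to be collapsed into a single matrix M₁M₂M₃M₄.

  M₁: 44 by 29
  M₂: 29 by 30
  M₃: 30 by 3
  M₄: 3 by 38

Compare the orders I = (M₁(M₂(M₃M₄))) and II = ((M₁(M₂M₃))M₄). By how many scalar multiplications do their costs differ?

73514

Order I = (M₁(M₂(M₃M₄))): (M₃M₄): 30×3 by 3×38 → 30×38, cost 30·3·38 = 3420; (M₂(M₃M₄)): 29×30 by 30×38 → 29×38, cost 29·30·38 = 33060; cumulative 36480; (M₁(M₂(M₃M₄))): 44×29 by 29×38 → 44×38, cost 44·29·38 = 48488; cumulative 84968. Total 84968.
Order II = ((M₁(M₂M₃))M₄): (M₂M₃): 29×30 by 30×3 → 29×3, cost 29·30·3 = 2610; (M₁(M₂M₃)): 44×29 by 29×3 → 44×3, cost 44·29·3 = 3828; cumulative 6438; ((M₁(M₂M₃))M₄): 44×3 by 3×38 → 44×38, cost 44·3·38 = 5016; cumulative 11454. Total 11454.
Difference: |84968 − 11454| = 73514.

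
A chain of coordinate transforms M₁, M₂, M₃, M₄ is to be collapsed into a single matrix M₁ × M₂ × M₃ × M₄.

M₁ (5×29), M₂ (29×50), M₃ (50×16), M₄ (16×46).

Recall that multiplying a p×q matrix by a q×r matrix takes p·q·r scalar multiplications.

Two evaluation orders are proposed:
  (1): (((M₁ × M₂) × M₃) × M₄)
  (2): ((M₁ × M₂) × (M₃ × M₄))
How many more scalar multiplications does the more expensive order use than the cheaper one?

40620

Order (1) = (((M₁ × M₂) × M₃) × M₄): (M₁ × M₂): 5×29 by 29×50 → 5×50, cost 5·29·50 = 7250; ((M₁ × M₂) × M₃): 5×50 by 50×16 → 5×16, cost 5·50·16 = 4000; cumulative 11250; (((M₁ × M₂) × M₃) × M₄): 5×16 by 16×46 → 5×46, cost 5·16·46 = 3680; cumulative 14930. Total 14930.
Order (2) = ((M₁ × M₂) × (M₃ × M₄)): (M₁ × M₂): 5×29 by 29×50 → 5×50, cost 5·29·50 = 7250; (M₃ × M₄): 50×16 by 16×46 → 50×46, cost 50·16·46 = 36800; ((M₁ × M₂) × (M₃ × M₄)): 5×50 by 50×46 → 5×46, cost 5·50·46 = 11500; cumulative 55550. Total 55550.
Difference: |14930 − 55550| = 40620.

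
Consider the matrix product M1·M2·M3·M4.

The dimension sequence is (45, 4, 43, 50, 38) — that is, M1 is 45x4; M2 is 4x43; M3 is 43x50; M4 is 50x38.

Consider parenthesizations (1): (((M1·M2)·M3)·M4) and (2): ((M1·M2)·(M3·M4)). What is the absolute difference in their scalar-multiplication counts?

Order (1) = (((M1·M2)·M3)·M4): (M1·M2): 45×4 by 4×43 → 45×43, cost 45·4·43 = 7740; ((M1·M2)·M3): 45×43 by 43×50 → 45×50, cost 45·43·50 = 96750; cumulative 104490; (((M1·M2)·M3)·M4): 45×50 by 50×38 → 45×38, cost 45·50·38 = 85500; cumulative 189990. Total 189990.
Order (2) = ((M1·M2)·(M3·M4)): (M1·M2): 45×4 by 4×43 → 45×43, cost 45·4·43 = 7740; (M3·M4): 43×50 by 50×38 → 43×38, cost 43·50·38 = 81700; ((M1·M2)·(M3·M4)): 45×43 by 43×38 → 45×38, cost 45·43·38 = 73530; cumulative 162970. Total 162970.
Difference: |189990 − 162970| = 27020.

27020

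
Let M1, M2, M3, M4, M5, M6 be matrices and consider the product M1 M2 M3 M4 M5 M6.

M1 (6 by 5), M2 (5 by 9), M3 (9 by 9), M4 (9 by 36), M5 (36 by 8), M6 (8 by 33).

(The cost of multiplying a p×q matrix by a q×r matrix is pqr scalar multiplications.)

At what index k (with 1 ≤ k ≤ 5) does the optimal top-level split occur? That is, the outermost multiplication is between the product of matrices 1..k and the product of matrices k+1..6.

5

Adjacent pairs: M1M2 = 6·5·9 = 270; M2M3 = 5·9·9 = 405; M3M4 = 9·9·36 = 2916; M4M5 = 9·36·8 = 2592; M5M6 = 36·8·33 = 9504.
Length 3: M1..M3: k=1: 0+405+6·5·9=675; k=2: 270+0+6·9·9=756 → min 675 | M2..M4: k=2: 0+2916+5·9·36=4536; k=3: 405+0+5·9·36=2025 → min 2025 | M3..M5: k=3: 0+2592+9·9·8=3240; k=4: 2916+0+9·36·8=5508 → min 3240 | M4..M6: k=4: 0+9504+9·36·33=20196; k=5: 2592+0+9·8·33=4968 → min 4968.
Length 4: M1..M4: k=1: 0+2025+6·5·36=3105; k=2: 270+2916+6·9·36=5130; k=3: 675+0+6·9·36=2619 → min 2619 | M2..M5: k=2: 0+3240+5·9·8=3600; k=3: 405+2592+5·9·8=3357; k=4: 2025+0+5·36·8=3465 → min 3357 | M3..M6: k=3: 0+4968+9·9·33=7641; k=4: 2916+9504+9·36·33=23112; k=5: 3240+0+9·8·33=5616 → min 5616.
Length 5: M1..M5: k=1: 0+3357+6·5·8=3597; k=2: 270+3240+6·9·8=3942; k=3: 675+2592+6·9·8=3699; k=4: 2619+0+6·36·8=4347 → min 3597 | M2..M6: k=2: 0+5616+5·9·33=7101; k=3: 405+4968+5·9·33=6858; k=4: 2025+9504+5·36·33=17469; k=5: 3357+0+5·8·33=4677 → min 4677.
Top-level splits: k=1: (M1..M1)·(M2..M6) → 0+4677+6·5·33 = 5667; k=2: (M1..M2)·(M3..M6) → 270+5616+6·9·33 = 7668; k=3: (M1..M3)·(M4..M6) → 675+4968+6·9·33 = 7425; k=4: (M1..M4)·(M5..M6) → 2619+9504+6·36·33 = 19251; k=5: (M1..M5)·(M6..M6) → 3597+0+6·8·33 = 5181.
Best split is after M5, i.e. k = 5.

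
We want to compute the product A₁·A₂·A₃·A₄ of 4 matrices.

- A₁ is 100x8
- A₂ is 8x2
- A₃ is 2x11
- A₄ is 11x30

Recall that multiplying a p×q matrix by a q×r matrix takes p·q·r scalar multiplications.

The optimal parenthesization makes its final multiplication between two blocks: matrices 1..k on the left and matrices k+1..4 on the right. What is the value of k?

Adjacent pairs: A₁A₂ = 100·8·2 = 1600; A₂A₃ = 8·2·11 = 176; A₃A₄ = 2·11·30 = 660.
Length 3: A₁..A₃: k=1: 0+176+100·8·11=8976; k=2: 1600+0+100·2·11=3800 → min 3800 | A₂..A₄: k=2: 0+660+8·2·30=1140; k=3: 176+0+8·11·30=2816 → min 1140.
Top-level splits: k=1: (A₁..A₁)·(A₂..A₄) → 0+1140+100·8·30 = 25140; k=2: (A₁..A₂)·(A₃..A₄) → 1600+660+100·2·30 = 8260; k=3: (A₁..A₃)·(A₄..A₄) → 3800+0+100·11·30 = 36800.
Best split is after A₂, i.e. k = 2.

2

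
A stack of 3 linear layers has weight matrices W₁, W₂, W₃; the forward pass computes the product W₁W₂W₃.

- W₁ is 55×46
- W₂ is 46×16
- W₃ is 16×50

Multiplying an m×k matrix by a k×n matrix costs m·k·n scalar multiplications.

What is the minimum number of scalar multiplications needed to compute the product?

Order (W₁(W₂W₃)): (W₂W₃): 46×16 by 16×50 → 46×50, cost 46·16·50 = 36800; (W₁(W₂W₃)): 55×46 by 46×50 → 55×50, cost 55·46·50 = 126500; cumulative 163300. Total 163300.
Order ((W₁W₂)W₃): (W₁W₂): 55×46 by 46×16 → 55×16, cost 55·46·16 = 40480; ((W₁W₂)W₃): 55×16 by 16×50 → 55×50, cost 55·16·50 = 44000; cumulative 84480. Total 84480.
Minimum: 84480.

84480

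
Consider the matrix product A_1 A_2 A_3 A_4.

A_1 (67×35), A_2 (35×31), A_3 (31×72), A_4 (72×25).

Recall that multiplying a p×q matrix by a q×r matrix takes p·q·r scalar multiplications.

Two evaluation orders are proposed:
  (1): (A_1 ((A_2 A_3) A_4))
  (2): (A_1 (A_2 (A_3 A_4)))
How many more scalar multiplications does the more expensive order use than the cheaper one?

Order (1) = (A_1 ((A_2 A_3) A_4)): (A_2 A_3): 35×31 by 31×72 → 35×72, cost 35·31·72 = 78120; ((A_2 A_3) A_4): 35×72 by 72×25 → 35×25, cost 35·72·25 = 63000; cumulative 141120; (A_1 ((A_2 A_3) A_4)): 67×35 by 35×25 → 67×25, cost 67·35·25 = 58625; cumulative 199745. Total 199745.
Order (2) = (A_1 (A_2 (A_3 A_4))): (A_3 A_4): 31×72 by 72×25 → 31×25, cost 31·72·25 = 55800; (A_2 (A_3 A_4)): 35×31 by 31×25 → 35×25, cost 35·31·25 = 27125; cumulative 82925; (A_1 (A_2 (A_3 A_4))): 67×35 by 35×25 → 67×25, cost 67·35·25 = 58625; cumulative 141550. Total 141550.
Difference: |199745 − 141550| = 58195.

58195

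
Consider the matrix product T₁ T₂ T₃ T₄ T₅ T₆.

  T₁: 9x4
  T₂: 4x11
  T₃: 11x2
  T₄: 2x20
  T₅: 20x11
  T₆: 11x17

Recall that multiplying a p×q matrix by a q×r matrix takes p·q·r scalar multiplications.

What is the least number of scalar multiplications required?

1280

Adjacent pairs: T₁T₂ = 9·4·11 = 396; T₂T₃ = 4·11·2 = 88; T₃T₄ = 11·2·20 = 440; T₄T₅ = 2·20·11 = 440; T₅T₆ = 20·11·17 = 3740.
Length 3: T₁..T₃: k=1: 0+88+9·4·2=160; k=2: 396+0+9·11·2=594 → min 160 | T₂..T₄: k=2: 0+440+4·11·20=1320; k=3: 88+0+4·2·20=248 → min 248 | T₃..T₅: k=3: 0+440+11·2·11=682; k=4: 440+0+11·20·11=2860 → min 682 | T₄..T₆: k=4: 0+3740+2·20·17=4420; k=5: 440+0+2·11·17=814 → min 814.
Length 4: T₁..T₄: k=1: 0+248+9·4·20=968; k=2: 396+440+9·11·20=2816; k=3: 160+0+9·2·20=520 → min 520 | T₂..T₅: k=2: 0+682+4·11·11=1166; k=3: 88+440+4·2·11=616; k=4: 248+0+4·20·11=1128 → min 616 | T₃..T₆: k=3: 0+814+11·2·17=1188; k=4: 440+3740+11·20·17=7920; k=5: 682+0+11·11·17=2739 → min 1188.
Length 5: T₁..T₅: k=1: 0+616+9·4·11=1012; k=2: 396+682+9·11·11=2167; k=3: 160+440+9·2·11=798; k=4: 520+0+9·20·11=2500 → min 798 | T₂..T₆: k=2: 0+1188+4·11·17=1936; k=3: 88+814+4·2·17=1038; k=4: 248+3740+4·20·17=5348; k=5: 616+0+4·11·17=1364 → min 1038.
Length 6: T₁..T₆: k=1: 0+1038+9·4·17=1650; k=2: 396+1188+9·11·17=3267; k=3: 160+814+9·2·17=1280; k=4: 520+3740+9·20·17=7320; k=5: 798+0+9·11·17=2481 → min 1280.
Optimal order: ((T₁ (T₂ T₃)) ((T₄ T₅) T₆)) with cost 1280.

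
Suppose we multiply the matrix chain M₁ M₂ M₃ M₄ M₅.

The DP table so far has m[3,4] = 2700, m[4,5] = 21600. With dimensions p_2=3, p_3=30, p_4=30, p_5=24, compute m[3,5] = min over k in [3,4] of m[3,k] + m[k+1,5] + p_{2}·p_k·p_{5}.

4860

m[3,5] = min over k∈[3,4] of m[3,k]+m[k+1,5]+p_{2}·p_k·p_{5}.
k=3: 0 + 21600 + 3·30·24 = 23760; k=4: 2700 + 0 + 3·30·24 = 4860.
Minimum: 4860 at k=4.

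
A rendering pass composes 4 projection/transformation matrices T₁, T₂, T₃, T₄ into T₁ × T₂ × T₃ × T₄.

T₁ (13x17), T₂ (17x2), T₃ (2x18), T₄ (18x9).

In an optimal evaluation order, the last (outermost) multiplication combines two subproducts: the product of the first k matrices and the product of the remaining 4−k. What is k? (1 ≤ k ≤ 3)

2

Adjacent pairs: T₁T₂ = 13·17·2 = 442; T₂T₃ = 17·2·18 = 612; T₃T₄ = 2·18·9 = 324.
Length 3: T₁..T₃: k=1: 0+612+13·17·18=4590; k=2: 442+0+13·2·18=910 → min 910 | T₂..T₄: k=2: 0+324+17·2·9=630; k=3: 612+0+17·18·9=3366 → min 630.
Top-level splits: k=1: (T₁..T₁)·(T₂..T₄) → 0+630+13·17·9 = 2619; k=2: (T₁..T₂)·(T₃..T₄) → 442+324+13·2·9 = 1000; k=3: (T₁..T₃)·(T₄..T₄) → 910+0+13·18·9 = 3016.
Best split is after T₂, i.e. k = 2.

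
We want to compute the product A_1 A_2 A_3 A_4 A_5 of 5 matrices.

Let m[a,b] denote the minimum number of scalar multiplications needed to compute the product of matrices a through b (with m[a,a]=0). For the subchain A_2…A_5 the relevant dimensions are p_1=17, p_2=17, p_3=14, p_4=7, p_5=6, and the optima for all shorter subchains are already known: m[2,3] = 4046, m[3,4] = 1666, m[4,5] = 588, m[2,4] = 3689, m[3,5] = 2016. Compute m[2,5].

3750

m[2,5] = min over k∈[2,4] of m[2,k]+m[k+1,5]+p_{1}·p_k·p_{5}.
k=2: 0 + 2016 + 17·17·6 = 3750; k=3: 4046 + 588 + 17·14·6 = 6062; k=4: 3689 + 0 + 17·7·6 = 4403.
Minimum: 3750 at k=2.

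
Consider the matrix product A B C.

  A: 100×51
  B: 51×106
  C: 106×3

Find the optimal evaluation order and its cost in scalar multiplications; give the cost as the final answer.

31518

(A (B C)): cost 31518.
((A B) C): cost 572400.
Optimal: (A (B C)) with cost 31518.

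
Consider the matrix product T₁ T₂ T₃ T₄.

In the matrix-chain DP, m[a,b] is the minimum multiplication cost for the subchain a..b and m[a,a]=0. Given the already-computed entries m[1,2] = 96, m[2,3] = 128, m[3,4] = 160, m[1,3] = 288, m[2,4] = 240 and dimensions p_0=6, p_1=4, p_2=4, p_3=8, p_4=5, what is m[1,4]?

m[1,4] = min over k∈[1,3] of m[1,k]+m[k+1,4]+p_{0}·p_k·p_{4}.
k=1: 0 + 240 + 6·4·5 = 360; k=2: 96 + 160 + 6·4·5 = 376; k=3: 288 + 0 + 6·8·5 = 528.
Minimum: 360 at k=1.

360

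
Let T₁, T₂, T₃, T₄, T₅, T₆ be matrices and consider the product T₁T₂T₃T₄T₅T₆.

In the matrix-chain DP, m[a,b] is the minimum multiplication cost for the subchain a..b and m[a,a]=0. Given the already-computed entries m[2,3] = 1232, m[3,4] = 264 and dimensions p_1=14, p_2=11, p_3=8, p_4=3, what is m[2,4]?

m[2,4] = min over k∈[2,3] of m[2,k]+m[k+1,4]+p_{1}·p_k·p_{4}.
k=2: 0 + 264 + 14·11·3 = 726; k=3: 1232 + 0 + 14·8·3 = 1568.
Minimum: 726 at k=2.

726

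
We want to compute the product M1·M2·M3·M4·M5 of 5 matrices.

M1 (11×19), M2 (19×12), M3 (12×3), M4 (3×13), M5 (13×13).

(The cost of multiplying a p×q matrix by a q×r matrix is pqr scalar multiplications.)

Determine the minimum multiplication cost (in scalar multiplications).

Adjacent pairs: M1M2 = 11·19·12 = 2508; M2M3 = 19·12·3 = 684; M3M4 = 12·3·13 = 468; M4M5 = 3·13·13 = 507.
Length 3: M1..M3: k=1: 0+684+11·19·3=1311; k=2: 2508+0+11·12·3=2904 → min 1311 | M2..M4: k=2: 0+468+19·12·13=3432; k=3: 684+0+19·3·13=1425 → min 1425 | M3..M5: k=3: 0+507+12·3·13=975; k=4: 468+0+12·13·13=2496 → min 975.
Length 4: M1..M4: k=1: 0+1425+11·19·13=4142; k=2: 2508+468+11·12·13=4692; k=3: 1311+0+11·3·13=1740 → min 1740 | M2..M5: k=2: 0+975+19·12·13=3939; k=3: 684+507+19·3·13=1932; k=4: 1425+0+19·13·13=4636 → min 1932.
Length 5: M1..M5: k=1: 0+1932+11·19·13=4649; k=2: 2508+975+11·12·13=5199; k=3: 1311+507+11·3·13=2247; k=4: 1740+0+11·13·13=3599 → min 2247.
Optimal order: ((M1·(M2·M3))·(M4·M5)) with cost 2247.

2247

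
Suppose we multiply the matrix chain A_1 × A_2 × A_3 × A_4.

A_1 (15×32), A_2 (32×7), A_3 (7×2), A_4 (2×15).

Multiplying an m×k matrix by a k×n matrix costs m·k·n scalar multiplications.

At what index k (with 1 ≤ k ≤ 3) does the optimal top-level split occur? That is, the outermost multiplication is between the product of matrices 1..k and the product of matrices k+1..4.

3

Adjacent pairs: A_1A_2 = 15·32·7 = 3360; A_2A_3 = 32·7·2 = 448; A_3A_4 = 7·2·15 = 210.
Length 3: A_1..A_3: k=1: 0+448+15·32·2=1408; k=2: 3360+0+15·7·2=3570 → min 1408 | A_2..A_4: k=2: 0+210+32·7·15=3570; k=3: 448+0+32·2·15=1408 → min 1408.
Top-level splits: k=1: (A_1..A_1)·(A_2..A_4) → 0+1408+15·32·15 = 8608; k=2: (A_1..A_2)·(A_3..A_4) → 3360+210+15·7·15 = 5145; k=3: (A_1..A_3)·(A_4..A_4) → 1408+0+15·2·15 = 1858.
Best split is after A_3, i.e. k = 3.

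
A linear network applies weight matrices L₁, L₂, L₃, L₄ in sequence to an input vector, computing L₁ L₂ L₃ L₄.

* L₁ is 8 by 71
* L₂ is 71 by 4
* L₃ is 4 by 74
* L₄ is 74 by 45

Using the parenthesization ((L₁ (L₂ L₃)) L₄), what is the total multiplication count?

89688

(L₂ L₃): 71×4 by 4×74 → 71×74, cost 71·4·74 = 21016
(L₁ (L₂ L₃)): 8×71 by 71×74 → 8×74, cost 8·71·74 = 42032; cumulative 63048
((L₁ (L₂ L₃)) L₄): 8×74 by 74×45 → 8×45, cost 8·74·45 = 26640; cumulative 89688
Total: 89688 scalar multiplications.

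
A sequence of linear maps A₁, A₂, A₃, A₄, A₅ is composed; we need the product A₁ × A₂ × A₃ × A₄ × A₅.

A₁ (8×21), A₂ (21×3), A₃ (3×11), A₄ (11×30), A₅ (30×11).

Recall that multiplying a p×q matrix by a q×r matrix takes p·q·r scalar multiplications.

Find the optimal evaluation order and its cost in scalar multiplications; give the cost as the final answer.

Adjacent pairs: A₁A₂ = 8·21·3 = 504; A₂A₃ = 21·3·11 = 693; A₃A₄ = 3·11·30 = 990; A₄A₅ = 11·30·11 = 3630.
Length 3: A₁..A₃: k=1: 0+693+8·21·11=2541; k=2: 504+0+8·3·11=768 → min 768 | A₂..A₄: k=2: 0+990+21·3·30=2880; k=3: 693+0+21·11·30=7623 → min 2880 | A₃..A₅: k=3: 0+3630+3·11·11=3993; k=4: 990+0+3·30·11=1980 → min 1980.
Length 4: A₁..A₄: k=1: 0+2880+8·21·30=7920; k=2: 504+990+8·3·30=2214; k=3: 768+0+8·11·30=3408 → min 2214 | A₂..A₅: k=2: 0+1980+21·3·11=2673; k=3: 693+3630+21·11·11=6864; k=4: 2880+0+21·30·11=9810 → min 2673.
Length 5: A₁..A₅: k=1: 0+2673+8·21·11=4521; k=2: 504+1980+8·3·11=2748; k=3: 768+3630+8·11·11=5366; k=4: 2214+0+8·30·11=4854 → min 2748.
Optimal parenthesization: ((A₁ × A₂) × ((A₃ × A₄) × A₅)) with cost 2748.

2748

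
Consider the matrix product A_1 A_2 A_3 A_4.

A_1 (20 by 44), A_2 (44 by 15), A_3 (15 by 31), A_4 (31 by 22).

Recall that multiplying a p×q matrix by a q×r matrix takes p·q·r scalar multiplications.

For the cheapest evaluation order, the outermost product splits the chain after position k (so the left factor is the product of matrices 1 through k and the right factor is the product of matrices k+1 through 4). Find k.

Adjacent pairs: A_1A_2 = 20·44·15 = 13200; A_2A_3 = 44·15·31 = 20460; A_3A_4 = 15·31·22 = 10230.
Length 3: A_1..A_3: k=1: 0+20460+20·44·31=47740; k=2: 13200+0+20·15·31=22500 → min 22500 | A_2..A_4: k=2: 0+10230+44·15·22=24750; k=3: 20460+0+44·31·22=50468 → min 24750.
Top-level splits: k=1: (A_1..A_1)·(A_2..A_4) → 0+24750+20·44·22 = 44110; k=2: (A_1..A_2)·(A_3..A_4) → 13200+10230+20·15·22 = 30030; k=3: (A_1..A_3)·(A_4..A_4) → 22500+0+20·31·22 = 36140.
Best split is after A_2, i.e. k = 2.

2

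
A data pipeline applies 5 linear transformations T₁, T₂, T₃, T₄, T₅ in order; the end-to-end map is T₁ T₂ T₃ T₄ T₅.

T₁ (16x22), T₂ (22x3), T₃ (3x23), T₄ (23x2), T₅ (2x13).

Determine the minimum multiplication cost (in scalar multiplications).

1390

Adjacent pairs: T₁T₂ = 16·22·3 = 1056; T₂T₃ = 22·3·23 = 1518; T₃T₄ = 3·23·2 = 138; T₄T₅ = 23·2·13 = 598.
Length 3: T₁..T₃: k=1: 0+1518+16·22·23=9614; k=2: 1056+0+16·3·23=2160 → min 2160 | T₂..T₄: k=2: 0+138+22·3·2=270; k=3: 1518+0+22·23·2=2530 → min 270 | T₃..T₅: k=3: 0+598+3·23·13=1495; k=4: 138+0+3·2·13=216 → min 216.
Length 4: T₁..T₄: k=1: 0+270+16·22·2=974; k=2: 1056+138+16·3·2=1290; k=3: 2160+0+16·23·2=2896 → min 974 | T₂..T₅: k=2: 0+216+22·3·13=1074; k=3: 1518+598+22·23·13=8694; k=4: 270+0+22·2·13=842 → min 842.
Length 5: T₁..T₅: k=1: 0+842+16·22·13=5418; k=2: 1056+216+16·3·13=1896; k=3: 2160+598+16·23·13=7542; k=4: 974+0+16·2·13=1390 → min 1390.
Optimal order: ((T₁ (T₂ (T₃ T₄))) T₅) with cost 1390.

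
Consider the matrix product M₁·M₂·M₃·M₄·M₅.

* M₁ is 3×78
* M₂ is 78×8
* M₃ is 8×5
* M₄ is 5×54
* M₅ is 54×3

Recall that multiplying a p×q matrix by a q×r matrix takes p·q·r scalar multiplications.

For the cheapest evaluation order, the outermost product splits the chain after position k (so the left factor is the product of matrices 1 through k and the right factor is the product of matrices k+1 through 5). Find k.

3

Adjacent pairs: M₁M₂ = 3·78·8 = 1872; M₂M₃ = 78·8·5 = 3120; M₃M₄ = 8·5·54 = 2160; M₄M₅ = 5·54·3 = 810.
Length 3: M₁..M₃: k=1: 0+3120+3·78·5=4290; k=2: 1872+0+3·8·5=1992 → min 1992 | M₂..M₄: k=2: 0+2160+78·8·54=35856; k=3: 3120+0+78·5·54=24180 → min 24180 | M₃..M₅: k=3: 0+810+8·5·3=930; k=4: 2160+0+8·54·3=3456 → min 930.
Length 4: M₁..M₄: k=1: 0+24180+3·78·54=36816; k=2: 1872+2160+3·8·54=5328; k=3: 1992+0+3·5·54=2802 → min 2802 | M₂..M₅: k=2: 0+930+78·8·3=2802; k=3: 3120+810+78·5·3=5100; k=4: 24180+0+78·54·3=36816 → min 2802.
Top-level splits: k=1: (M₁..M₁)·(M₂..M₅) → 0+2802+3·78·3 = 3504; k=2: (M₁..M₂)·(M₃..M₅) → 1872+930+3·8·3 = 2874; k=3: (M₁..M₃)·(M₄..M₅) → 1992+810+3·5·3 = 2847; k=4: (M₁..M₄)·(M₅..M₅) → 2802+0+3·54·3 = 3288.
Best split is after M₃, i.e. k = 3.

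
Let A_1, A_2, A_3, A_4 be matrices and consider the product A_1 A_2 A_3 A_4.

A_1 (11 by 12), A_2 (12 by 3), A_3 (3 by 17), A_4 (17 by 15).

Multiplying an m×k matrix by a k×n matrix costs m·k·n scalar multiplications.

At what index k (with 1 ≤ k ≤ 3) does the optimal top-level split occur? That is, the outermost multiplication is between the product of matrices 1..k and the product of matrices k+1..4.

Adjacent pairs: A_1A_2 = 11·12·3 = 396; A_2A_3 = 12·3·17 = 612; A_3A_4 = 3·17·15 = 765.
Length 3: A_1..A_3: k=1: 0+612+11·12·17=2856; k=2: 396+0+11·3·17=957 → min 957 | A_2..A_4: k=2: 0+765+12·3·15=1305; k=3: 612+0+12·17·15=3672 → min 1305.
Top-level splits: k=1: (A_1..A_1)·(A_2..A_4) → 0+1305+11·12·15 = 3285; k=2: (A_1..A_2)·(A_3..A_4) → 396+765+11·3·15 = 1656; k=3: (A_1..A_3)·(A_4..A_4) → 957+0+11·17·15 = 3762.
Best split is after A_2, i.e. k = 2.

2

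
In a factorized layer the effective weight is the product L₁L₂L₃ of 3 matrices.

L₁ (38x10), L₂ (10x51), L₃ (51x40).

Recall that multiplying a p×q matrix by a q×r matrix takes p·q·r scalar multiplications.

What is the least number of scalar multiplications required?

Order (L₁(L₂L₃)): (L₂L₃): 10×51 by 51×40 → 10×40, cost 10·51·40 = 20400; (L₁(L₂L₃)): 38×10 by 10×40 → 38×40, cost 38·10·40 = 15200; cumulative 35600. Total 35600.
Order ((L₁L₂)L₃): (L₁L₂): 38×10 by 10×51 → 38×51, cost 38·10·51 = 19380; ((L₁L₂)L₃): 38×51 by 51×40 → 38×40, cost 38·51·40 = 77520; cumulative 96900. Total 96900.
Minimum: 35600.

35600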